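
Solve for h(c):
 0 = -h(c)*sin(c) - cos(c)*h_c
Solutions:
 h(c) = C1*cos(c)


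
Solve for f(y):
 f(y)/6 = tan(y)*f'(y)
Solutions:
 f(y) = C1*sin(y)^(1/6)


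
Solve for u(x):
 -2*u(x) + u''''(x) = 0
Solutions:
 u(x) = C1*exp(-2^(1/4)*x) + C2*exp(2^(1/4)*x) + C3*sin(2^(1/4)*x) + C4*cos(2^(1/4)*x)


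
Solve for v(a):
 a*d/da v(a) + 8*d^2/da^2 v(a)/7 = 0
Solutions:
 v(a) = C1 + C2*erf(sqrt(7)*a/4)


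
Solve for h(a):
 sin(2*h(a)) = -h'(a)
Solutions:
 h(a) = pi - acos((-C1 - exp(4*a))/(C1 - exp(4*a)))/2
 h(a) = acos((-C1 - exp(4*a))/(C1 - exp(4*a)))/2


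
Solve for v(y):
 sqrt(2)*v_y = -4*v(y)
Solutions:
 v(y) = C1*exp(-2*sqrt(2)*y)


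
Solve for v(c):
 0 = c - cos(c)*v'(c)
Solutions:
 v(c) = C1 + Integral(c/cos(c), c)


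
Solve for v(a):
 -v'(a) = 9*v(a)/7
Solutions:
 v(a) = C1*exp(-9*a/7)


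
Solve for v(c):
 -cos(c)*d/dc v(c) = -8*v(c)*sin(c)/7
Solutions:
 v(c) = C1/cos(c)^(8/7)


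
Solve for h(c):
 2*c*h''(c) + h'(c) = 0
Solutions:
 h(c) = C1 + C2*sqrt(c)


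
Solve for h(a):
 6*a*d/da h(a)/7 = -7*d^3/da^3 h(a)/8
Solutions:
 h(a) = C1 + Integral(C2*airyai(-2*42^(1/3)*a/7) + C3*airybi(-2*42^(1/3)*a/7), a)


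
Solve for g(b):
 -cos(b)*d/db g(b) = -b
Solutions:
 g(b) = C1 + Integral(b/cos(b), b)


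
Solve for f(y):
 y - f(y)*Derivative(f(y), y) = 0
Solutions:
 f(y) = -sqrt(C1 + y^2)
 f(y) = sqrt(C1 + y^2)


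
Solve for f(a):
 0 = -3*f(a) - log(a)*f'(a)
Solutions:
 f(a) = C1*exp(-3*li(a))


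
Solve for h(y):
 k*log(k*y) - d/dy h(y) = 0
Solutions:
 h(y) = C1 + k*y*log(k*y) - k*y


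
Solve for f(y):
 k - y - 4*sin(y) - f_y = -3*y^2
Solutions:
 f(y) = C1 + k*y + y^3 - y^2/2 + 4*cos(y)


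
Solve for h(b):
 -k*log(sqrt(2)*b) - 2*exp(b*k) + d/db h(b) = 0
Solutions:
 h(b) = C1 + b*k*log(b) + b*k*(-1 + log(2)/2) + Piecewise((2*exp(b*k)/k, Ne(k, 0)), (2*b, True))


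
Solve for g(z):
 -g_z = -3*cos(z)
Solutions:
 g(z) = C1 + 3*sin(z)


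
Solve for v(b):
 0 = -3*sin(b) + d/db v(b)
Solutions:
 v(b) = C1 - 3*cos(b)


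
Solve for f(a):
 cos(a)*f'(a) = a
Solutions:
 f(a) = C1 + Integral(a/cos(a), a)


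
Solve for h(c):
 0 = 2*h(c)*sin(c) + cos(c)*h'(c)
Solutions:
 h(c) = C1*cos(c)^2


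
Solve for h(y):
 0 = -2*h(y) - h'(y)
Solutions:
 h(y) = C1*exp(-2*y)


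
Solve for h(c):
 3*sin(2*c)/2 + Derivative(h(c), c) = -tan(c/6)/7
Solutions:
 h(c) = C1 + 6*log(cos(c/6))/7 + 3*cos(2*c)/4


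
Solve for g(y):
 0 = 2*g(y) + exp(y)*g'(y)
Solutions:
 g(y) = C1*exp(2*exp(-y))


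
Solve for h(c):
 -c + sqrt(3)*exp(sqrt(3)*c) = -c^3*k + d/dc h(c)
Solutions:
 h(c) = C1 + c^4*k/4 - c^2/2 + exp(sqrt(3)*c)


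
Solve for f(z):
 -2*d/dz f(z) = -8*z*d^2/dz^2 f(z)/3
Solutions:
 f(z) = C1 + C2*z^(7/4)


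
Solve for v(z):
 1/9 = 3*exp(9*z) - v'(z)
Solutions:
 v(z) = C1 - z/9 + exp(9*z)/3


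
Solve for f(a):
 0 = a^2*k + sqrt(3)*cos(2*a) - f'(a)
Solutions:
 f(a) = C1 + a^3*k/3 + sqrt(3)*sin(2*a)/2


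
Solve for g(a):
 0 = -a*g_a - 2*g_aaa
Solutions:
 g(a) = C1 + Integral(C2*airyai(-2^(2/3)*a/2) + C3*airybi(-2^(2/3)*a/2), a)


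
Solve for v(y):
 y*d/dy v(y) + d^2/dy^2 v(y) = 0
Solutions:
 v(y) = C1 + C2*erf(sqrt(2)*y/2)


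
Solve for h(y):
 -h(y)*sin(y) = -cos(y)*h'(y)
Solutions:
 h(y) = C1/cos(y)


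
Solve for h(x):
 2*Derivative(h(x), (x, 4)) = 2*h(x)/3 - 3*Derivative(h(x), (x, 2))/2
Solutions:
 h(x) = C1*exp(-sqrt(6)*x*sqrt(-9 + sqrt(273))/12) + C2*exp(sqrt(6)*x*sqrt(-9 + sqrt(273))/12) + C3*sin(sqrt(6)*x*sqrt(9 + sqrt(273))/12) + C4*cos(sqrt(6)*x*sqrt(9 + sqrt(273))/12)


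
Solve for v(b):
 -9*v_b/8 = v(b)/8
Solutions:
 v(b) = C1*exp(-b/9)


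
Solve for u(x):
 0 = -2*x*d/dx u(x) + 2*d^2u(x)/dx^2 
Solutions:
 u(x) = C1 + C2*erfi(sqrt(2)*x/2)


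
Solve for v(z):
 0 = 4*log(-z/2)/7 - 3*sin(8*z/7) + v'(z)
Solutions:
 v(z) = C1 - 4*z*log(-z)/7 + 4*z*log(2)/7 + 4*z/7 - 21*cos(8*z/7)/8


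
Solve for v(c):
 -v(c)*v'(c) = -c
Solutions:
 v(c) = -sqrt(C1 + c^2)
 v(c) = sqrt(C1 + c^2)


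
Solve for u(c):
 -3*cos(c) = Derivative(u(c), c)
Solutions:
 u(c) = C1 - 3*sin(c)


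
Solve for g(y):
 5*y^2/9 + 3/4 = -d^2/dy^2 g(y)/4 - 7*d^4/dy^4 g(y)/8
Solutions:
 g(y) = C1 + C2*y + C3*sin(sqrt(14)*y/7) + C4*cos(sqrt(14)*y/7) - 5*y^4/27 + 113*y^2/18


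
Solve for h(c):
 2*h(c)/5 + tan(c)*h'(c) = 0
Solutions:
 h(c) = C1/sin(c)^(2/5)


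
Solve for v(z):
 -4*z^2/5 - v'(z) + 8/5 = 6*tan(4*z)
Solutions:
 v(z) = C1 - 4*z^3/15 + 8*z/5 + 3*log(cos(4*z))/2


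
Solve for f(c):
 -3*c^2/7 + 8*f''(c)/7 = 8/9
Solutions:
 f(c) = C1 + C2*c + c^4/32 + 7*c^2/18


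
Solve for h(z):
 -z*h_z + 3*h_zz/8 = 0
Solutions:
 h(z) = C1 + C2*erfi(2*sqrt(3)*z/3)


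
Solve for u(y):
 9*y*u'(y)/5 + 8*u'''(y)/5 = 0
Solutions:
 u(y) = C1 + Integral(C2*airyai(-3^(2/3)*y/2) + C3*airybi(-3^(2/3)*y/2), y)


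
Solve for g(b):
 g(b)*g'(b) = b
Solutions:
 g(b) = -sqrt(C1 + b^2)
 g(b) = sqrt(C1 + b^2)


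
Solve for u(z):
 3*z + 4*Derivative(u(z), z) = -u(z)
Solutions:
 u(z) = C1*exp(-z/4) - 3*z + 12


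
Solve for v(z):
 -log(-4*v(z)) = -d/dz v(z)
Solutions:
 -Integral(1/(log(-_y) + 2*log(2)), (_y, v(z))) = C1 - z


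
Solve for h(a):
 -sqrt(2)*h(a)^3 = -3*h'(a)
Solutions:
 h(a) = -sqrt(6)*sqrt(-1/(C1 + sqrt(2)*a))/2
 h(a) = sqrt(6)*sqrt(-1/(C1 + sqrt(2)*a))/2


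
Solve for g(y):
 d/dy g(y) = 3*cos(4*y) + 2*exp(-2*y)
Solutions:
 g(y) = C1 + 3*sin(4*y)/4 - exp(-2*y)


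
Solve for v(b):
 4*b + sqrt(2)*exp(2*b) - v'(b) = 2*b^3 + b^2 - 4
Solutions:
 v(b) = C1 - b^4/2 - b^3/3 + 2*b^2 + 4*b + sqrt(2)*exp(2*b)/2


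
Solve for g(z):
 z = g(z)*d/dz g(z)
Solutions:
 g(z) = -sqrt(C1 + z^2)
 g(z) = sqrt(C1 + z^2)


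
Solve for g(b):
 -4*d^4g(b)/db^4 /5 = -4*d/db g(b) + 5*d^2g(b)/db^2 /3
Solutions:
 g(b) = C1 + C2*exp(5^(1/3)*b*(-(108 + sqrt(12289))^(1/3) + 5*5^(1/3)/(108 + sqrt(12289))^(1/3))/12)*sin(sqrt(3)*5^(1/3)*b*(5*5^(1/3)/(108 + sqrt(12289))^(1/3) + (108 + sqrt(12289))^(1/3))/12) + C3*exp(5^(1/3)*b*(-(108 + sqrt(12289))^(1/3) + 5*5^(1/3)/(108 + sqrt(12289))^(1/3))/12)*cos(sqrt(3)*5^(1/3)*b*(5*5^(1/3)/(108 + sqrt(12289))^(1/3) + (108 + sqrt(12289))^(1/3))/12) + C4*exp(-5^(1/3)*b*(-(108 + sqrt(12289))^(1/3) + 5*5^(1/3)/(108 + sqrt(12289))^(1/3))/6)


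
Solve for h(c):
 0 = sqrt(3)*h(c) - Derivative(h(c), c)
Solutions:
 h(c) = C1*exp(sqrt(3)*c)


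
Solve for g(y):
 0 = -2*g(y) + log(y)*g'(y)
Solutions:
 g(y) = C1*exp(2*li(y))


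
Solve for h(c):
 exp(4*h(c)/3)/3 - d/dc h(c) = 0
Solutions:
 h(c) = 3*log(-(-1/(C1 + 4*c))^(1/4)) + 3*log(3)/2
 h(c) = 3*log(-1/(C1 + 4*c))/4 + 3*log(3)/2
 h(c) = 3*log(-I*(-1/(C1 + 4*c))^(1/4)) + 3*log(3)/2
 h(c) = 3*log(I*(-1/(C1 + 4*c))^(1/4)) + 3*log(3)/2


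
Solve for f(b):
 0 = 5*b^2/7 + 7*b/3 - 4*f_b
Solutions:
 f(b) = C1 + 5*b^3/84 + 7*b^2/24


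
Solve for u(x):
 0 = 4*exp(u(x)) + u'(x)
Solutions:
 u(x) = log(1/(C1 + 4*x))


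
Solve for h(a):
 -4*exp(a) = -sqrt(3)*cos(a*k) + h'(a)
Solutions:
 h(a) = C1 - 4*exp(a) + sqrt(3)*sin(a*k)/k


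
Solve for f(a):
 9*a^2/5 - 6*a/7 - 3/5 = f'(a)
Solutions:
 f(a) = C1 + 3*a^3/5 - 3*a^2/7 - 3*a/5


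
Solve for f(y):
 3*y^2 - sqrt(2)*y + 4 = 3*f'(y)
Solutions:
 f(y) = C1 + y^3/3 - sqrt(2)*y^2/6 + 4*y/3


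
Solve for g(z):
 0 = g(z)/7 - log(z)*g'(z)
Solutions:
 g(z) = C1*exp(li(z)/7)


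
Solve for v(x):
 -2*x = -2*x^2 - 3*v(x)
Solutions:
 v(x) = 2*x*(1 - x)/3


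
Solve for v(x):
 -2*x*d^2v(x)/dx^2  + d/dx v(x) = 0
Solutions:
 v(x) = C1 + C2*x^(3/2)


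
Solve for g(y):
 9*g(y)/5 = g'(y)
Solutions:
 g(y) = C1*exp(9*y/5)


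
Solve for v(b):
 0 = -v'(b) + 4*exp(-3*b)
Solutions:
 v(b) = C1 - 4*exp(-3*b)/3


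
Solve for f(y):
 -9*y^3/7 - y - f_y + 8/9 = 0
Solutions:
 f(y) = C1 - 9*y^4/28 - y^2/2 + 8*y/9


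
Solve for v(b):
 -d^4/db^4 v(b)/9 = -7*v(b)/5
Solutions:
 v(b) = C1*exp(-sqrt(3)*5^(3/4)*7^(1/4)*b/5) + C2*exp(sqrt(3)*5^(3/4)*7^(1/4)*b/5) + C3*sin(sqrt(3)*5^(3/4)*7^(1/4)*b/5) + C4*cos(sqrt(3)*5^(3/4)*7^(1/4)*b/5)


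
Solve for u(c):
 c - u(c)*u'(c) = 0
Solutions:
 u(c) = -sqrt(C1 + c^2)
 u(c) = sqrt(C1 + c^2)


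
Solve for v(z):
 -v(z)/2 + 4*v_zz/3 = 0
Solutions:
 v(z) = C1*exp(-sqrt(6)*z/4) + C2*exp(sqrt(6)*z/4)


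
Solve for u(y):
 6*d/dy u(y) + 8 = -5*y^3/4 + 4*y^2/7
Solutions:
 u(y) = C1 - 5*y^4/96 + 2*y^3/63 - 4*y/3


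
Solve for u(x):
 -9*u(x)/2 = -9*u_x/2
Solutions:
 u(x) = C1*exp(x)


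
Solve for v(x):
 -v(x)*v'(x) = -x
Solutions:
 v(x) = -sqrt(C1 + x^2)
 v(x) = sqrt(C1 + x^2)


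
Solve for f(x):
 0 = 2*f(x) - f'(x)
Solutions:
 f(x) = C1*exp(2*x)


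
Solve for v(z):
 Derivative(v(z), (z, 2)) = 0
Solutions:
 v(z) = C1 + C2*z


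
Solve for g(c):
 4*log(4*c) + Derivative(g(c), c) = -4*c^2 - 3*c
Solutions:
 g(c) = C1 - 4*c^3/3 - 3*c^2/2 - 4*c*log(c) - 8*c*log(2) + 4*c


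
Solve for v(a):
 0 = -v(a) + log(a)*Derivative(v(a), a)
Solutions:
 v(a) = C1*exp(li(a))


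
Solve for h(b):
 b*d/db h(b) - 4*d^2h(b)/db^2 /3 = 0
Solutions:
 h(b) = C1 + C2*erfi(sqrt(6)*b/4)


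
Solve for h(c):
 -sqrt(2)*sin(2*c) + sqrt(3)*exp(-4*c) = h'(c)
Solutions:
 h(c) = C1 + sqrt(2)*cos(2*c)/2 - sqrt(3)*exp(-4*c)/4


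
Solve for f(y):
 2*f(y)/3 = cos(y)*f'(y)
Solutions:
 f(y) = C1*(sin(y) + 1)^(1/3)/(sin(y) - 1)^(1/3)


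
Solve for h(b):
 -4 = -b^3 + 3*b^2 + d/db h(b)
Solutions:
 h(b) = C1 + b^4/4 - b^3 - 4*b


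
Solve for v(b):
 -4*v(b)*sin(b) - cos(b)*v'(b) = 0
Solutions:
 v(b) = C1*cos(b)^4


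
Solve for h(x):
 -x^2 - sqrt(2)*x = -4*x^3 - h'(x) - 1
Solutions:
 h(x) = C1 - x^4 + x^3/3 + sqrt(2)*x^2/2 - x


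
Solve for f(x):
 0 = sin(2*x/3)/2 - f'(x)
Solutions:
 f(x) = C1 - 3*cos(2*x/3)/4


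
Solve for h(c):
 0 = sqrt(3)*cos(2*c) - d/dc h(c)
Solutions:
 h(c) = C1 + sqrt(3)*sin(2*c)/2


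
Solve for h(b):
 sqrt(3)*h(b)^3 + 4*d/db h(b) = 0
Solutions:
 h(b) = -sqrt(2)*sqrt(-1/(C1 - sqrt(3)*b))
 h(b) = sqrt(2)*sqrt(-1/(C1 - sqrt(3)*b))


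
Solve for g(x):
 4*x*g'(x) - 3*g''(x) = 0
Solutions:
 g(x) = C1 + C2*erfi(sqrt(6)*x/3)


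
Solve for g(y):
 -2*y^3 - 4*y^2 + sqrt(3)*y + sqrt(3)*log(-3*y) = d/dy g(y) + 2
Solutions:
 g(y) = C1 - y^4/2 - 4*y^3/3 + sqrt(3)*y^2/2 + sqrt(3)*y*log(-y) + y*(-2 - sqrt(3) + sqrt(3)*log(3))


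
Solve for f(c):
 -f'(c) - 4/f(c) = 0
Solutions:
 f(c) = -sqrt(C1 - 8*c)
 f(c) = sqrt(C1 - 8*c)


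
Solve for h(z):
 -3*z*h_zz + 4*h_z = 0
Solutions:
 h(z) = C1 + C2*z^(7/3)


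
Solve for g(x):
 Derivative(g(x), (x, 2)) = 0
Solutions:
 g(x) = C1 + C2*x


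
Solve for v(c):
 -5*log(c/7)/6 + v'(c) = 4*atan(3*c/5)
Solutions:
 v(c) = C1 + 5*c*log(c)/6 + 4*c*atan(3*c/5) - 5*c*log(7)/6 - 5*c/6 - 10*log(9*c^2 + 25)/3


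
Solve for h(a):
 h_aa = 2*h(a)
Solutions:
 h(a) = C1*exp(-sqrt(2)*a) + C2*exp(sqrt(2)*a)


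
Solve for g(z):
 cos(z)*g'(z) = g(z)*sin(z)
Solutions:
 g(z) = C1/cos(z)


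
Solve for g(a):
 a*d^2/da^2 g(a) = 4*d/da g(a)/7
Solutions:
 g(a) = C1 + C2*a^(11/7)


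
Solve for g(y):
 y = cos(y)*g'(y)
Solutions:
 g(y) = C1 + Integral(y/cos(y), y)


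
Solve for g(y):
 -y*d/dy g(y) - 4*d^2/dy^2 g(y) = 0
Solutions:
 g(y) = C1 + C2*erf(sqrt(2)*y/4)


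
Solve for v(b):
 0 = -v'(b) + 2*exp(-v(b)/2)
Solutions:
 v(b) = 2*log(C1 + b)


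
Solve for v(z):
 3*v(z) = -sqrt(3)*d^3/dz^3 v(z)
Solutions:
 v(z) = C3*exp(-3^(1/6)*z) + (C1*sin(3^(2/3)*z/2) + C2*cos(3^(2/3)*z/2))*exp(3^(1/6)*z/2)


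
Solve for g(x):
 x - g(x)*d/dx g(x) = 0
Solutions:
 g(x) = -sqrt(C1 + x^2)
 g(x) = sqrt(C1 + x^2)


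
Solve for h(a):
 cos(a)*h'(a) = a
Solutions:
 h(a) = C1 + Integral(a/cos(a), a)


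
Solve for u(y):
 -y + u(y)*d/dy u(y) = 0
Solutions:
 u(y) = -sqrt(C1 + y^2)
 u(y) = sqrt(C1 + y^2)


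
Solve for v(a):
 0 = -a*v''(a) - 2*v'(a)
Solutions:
 v(a) = C1 + C2/a


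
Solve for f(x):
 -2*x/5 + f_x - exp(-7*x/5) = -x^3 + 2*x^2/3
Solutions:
 f(x) = C1 - x^4/4 + 2*x^3/9 + x^2/5 - 5*exp(-7*x/5)/7


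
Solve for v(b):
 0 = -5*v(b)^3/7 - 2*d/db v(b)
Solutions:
 v(b) = -sqrt(7)*sqrt(-1/(C1 - 5*b))
 v(b) = sqrt(7)*sqrt(-1/(C1 - 5*b))


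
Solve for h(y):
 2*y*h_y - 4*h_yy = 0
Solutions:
 h(y) = C1 + C2*erfi(y/2)


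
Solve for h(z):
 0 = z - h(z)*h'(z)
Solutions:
 h(z) = -sqrt(C1 + z^2)
 h(z) = sqrt(C1 + z^2)


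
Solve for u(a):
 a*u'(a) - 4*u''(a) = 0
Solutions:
 u(a) = C1 + C2*erfi(sqrt(2)*a/4)


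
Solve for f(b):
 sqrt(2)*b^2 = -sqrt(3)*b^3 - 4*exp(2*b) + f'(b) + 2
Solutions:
 f(b) = C1 + sqrt(3)*b^4/4 + sqrt(2)*b^3/3 - 2*b + 2*exp(2*b)


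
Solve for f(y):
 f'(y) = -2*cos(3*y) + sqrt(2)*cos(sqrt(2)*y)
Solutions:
 f(y) = C1 - 2*sin(3*y)/3 + sin(sqrt(2)*y)


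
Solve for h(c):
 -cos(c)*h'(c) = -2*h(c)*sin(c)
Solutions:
 h(c) = C1/cos(c)^2


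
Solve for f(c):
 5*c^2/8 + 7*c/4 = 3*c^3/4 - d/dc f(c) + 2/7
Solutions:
 f(c) = C1 + 3*c^4/16 - 5*c^3/24 - 7*c^2/8 + 2*c/7


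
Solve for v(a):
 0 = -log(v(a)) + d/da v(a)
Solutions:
 li(v(a)) = C1 + a


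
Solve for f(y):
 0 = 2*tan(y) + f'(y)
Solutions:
 f(y) = C1 + 2*log(cos(y))


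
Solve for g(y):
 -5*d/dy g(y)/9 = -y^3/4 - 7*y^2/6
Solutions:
 g(y) = C1 + 9*y^4/80 + 7*y^3/10


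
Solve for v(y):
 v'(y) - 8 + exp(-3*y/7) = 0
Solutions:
 v(y) = C1 + 8*y + 7*exp(-3*y/7)/3


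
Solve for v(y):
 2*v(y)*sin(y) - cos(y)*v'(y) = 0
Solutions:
 v(y) = C1/cos(y)^2


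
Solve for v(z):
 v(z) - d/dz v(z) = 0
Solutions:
 v(z) = C1*exp(z)


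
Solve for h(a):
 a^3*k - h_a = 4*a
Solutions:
 h(a) = C1 + a^4*k/4 - 2*a^2


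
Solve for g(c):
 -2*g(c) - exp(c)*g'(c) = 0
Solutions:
 g(c) = C1*exp(2*exp(-c))


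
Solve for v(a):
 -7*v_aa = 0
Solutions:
 v(a) = C1 + C2*a


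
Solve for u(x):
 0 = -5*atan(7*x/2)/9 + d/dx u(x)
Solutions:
 u(x) = C1 + 5*x*atan(7*x/2)/9 - 5*log(49*x^2 + 4)/63


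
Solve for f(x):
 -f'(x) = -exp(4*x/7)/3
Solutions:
 f(x) = C1 + 7*exp(4*x/7)/12


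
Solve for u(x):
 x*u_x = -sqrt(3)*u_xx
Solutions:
 u(x) = C1 + C2*erf(sqrt(2)*3^(3/4)*x/6)


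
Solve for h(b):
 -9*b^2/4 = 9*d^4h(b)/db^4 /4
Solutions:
 h(b) = C1 + C2*b + C3*b^2 + C4*b^3 - b^6/360


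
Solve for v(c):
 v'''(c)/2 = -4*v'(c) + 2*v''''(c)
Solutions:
 v(c) = C1 + C2*exp(c*(-(24*sqrt(5190) + 1729)^(1/3) - 1/(24*sqrt(5190) + 1729)^(1/3) + 2)/24)*sin(sqrt(3)*c*(-(24*sqrt(5190) + 1729)^(1/3) + (24*sqrt(5190) + 1729)^(-1/3))/24) + C3*exp(c*(-(24*sqrt(5190) + 1729)^(1/3) - 1/(24*sqrt(5190) + 1729)^(1/3) + 2)/24)*cos(sqrt(3)*c*(-(24*sqrt(5190) + 1729)^(1/3) + (24*sqrt(5190) + 1729)^(-1/3))/24) + C4*exp(c*((24*sqrt(5190) + 1729)^(-1/3) + 1 + (24*sqrt(5190) + 1729)^(1/3))/12)


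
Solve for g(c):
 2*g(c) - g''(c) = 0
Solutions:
 g(c) = C1*exp(-sqrt(2)*c) + C2*exp(sqrt(2)*c)


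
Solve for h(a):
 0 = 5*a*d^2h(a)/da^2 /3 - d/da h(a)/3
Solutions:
 h(a) = C1 + C2*a^(6/5)


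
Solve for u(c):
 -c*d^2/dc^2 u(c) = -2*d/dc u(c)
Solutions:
 u(c) = C1 + C2*c^3


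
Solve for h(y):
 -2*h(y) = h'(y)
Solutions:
 h(y) = C1*exp(-2*y)


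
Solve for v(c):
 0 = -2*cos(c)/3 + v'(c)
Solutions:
 v(c) = C1 + 2*sin(c)/3


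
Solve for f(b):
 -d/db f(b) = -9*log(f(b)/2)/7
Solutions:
 7*Integral(1/(-log(_y) + log(2)), (_y, f(b)))/9 = C1 - b


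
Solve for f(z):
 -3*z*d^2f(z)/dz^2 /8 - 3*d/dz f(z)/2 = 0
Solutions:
 f(z) = C1 + C2/z^3


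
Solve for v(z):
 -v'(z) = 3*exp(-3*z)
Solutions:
 v(z) = C1 + exp(-3*z)


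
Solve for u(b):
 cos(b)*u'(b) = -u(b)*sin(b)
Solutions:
 u(b) = C1*cos(b)


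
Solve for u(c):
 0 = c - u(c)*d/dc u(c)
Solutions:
 u(c) = -sqrt(C1 + c^2)
 u(c) = sqrt(C1 + c^2)


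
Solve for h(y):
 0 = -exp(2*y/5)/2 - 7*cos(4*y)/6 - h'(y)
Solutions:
 h(y) = C1 - 5*exp(2*y/5)/4 - 7*sin(4*y)/24


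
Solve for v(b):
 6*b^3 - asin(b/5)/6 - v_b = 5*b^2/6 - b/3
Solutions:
 v(b) = C1 + 3*b^4/2 - 5*b^3/18 + b^2/6 - b*asin(b/5)/6 - sqrt(25 - b^2)/6


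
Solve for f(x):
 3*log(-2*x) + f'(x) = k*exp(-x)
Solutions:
 f(x) = C1 - k*exp(-x) - 3*x*log(-x) + 3*x*(1 - log(2))


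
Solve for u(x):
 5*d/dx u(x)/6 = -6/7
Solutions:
 u(x) = C1 - 36*x/35


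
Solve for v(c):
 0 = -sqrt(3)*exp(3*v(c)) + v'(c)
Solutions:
 v(c) = log(-1/(C1 + 3*sqrt(3)*c))/3
 v(c) = log((-1/(C1 + sqrt(3)*c))^(1/3)*(-3^(2/3) - 3*3^(1/6)*I)/6)
 v(c) = log((-1/(C1 + sqrt(3)*c))^(1/3)*(-3^(2/3) + 3*3^(1/6)*I)/6)


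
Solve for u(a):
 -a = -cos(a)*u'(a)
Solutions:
 u(a) = C1 + Integral(a/cos(a), a)


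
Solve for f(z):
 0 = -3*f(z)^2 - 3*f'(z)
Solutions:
 f(z) = 1/(C1 + z)


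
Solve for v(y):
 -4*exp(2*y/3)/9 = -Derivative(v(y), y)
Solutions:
 v(y) = C1 + 2*exp(2*y/3)/3


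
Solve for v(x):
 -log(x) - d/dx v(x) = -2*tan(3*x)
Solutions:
 v(x) = C1 - x*log(x) + x - 2*log(cos(3*x))/3


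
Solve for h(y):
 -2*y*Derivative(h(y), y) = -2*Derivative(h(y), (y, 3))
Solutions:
 h(y) = C1 + Integral(C2*airyai(y) + C3*airybi(y), y)


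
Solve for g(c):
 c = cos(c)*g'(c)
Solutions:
 g(c) = C1 + Integral(c/cos(c), c)


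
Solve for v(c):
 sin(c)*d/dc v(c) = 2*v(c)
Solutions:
 v(c) = C1*(cos(c) - 1)/(cos(c) + 1)


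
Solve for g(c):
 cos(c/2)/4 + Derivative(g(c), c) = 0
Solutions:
 g(c) = C1 - sin(c/2)/2


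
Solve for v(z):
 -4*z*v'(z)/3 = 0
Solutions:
 v(z) = C1


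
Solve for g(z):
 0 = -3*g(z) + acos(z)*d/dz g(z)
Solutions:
 g(z) = C1*exp(3*Integral(1/acos(z), z))


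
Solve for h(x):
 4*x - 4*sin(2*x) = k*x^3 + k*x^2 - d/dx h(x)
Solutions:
 h(x) = C1 + k*x^4/4 + k*x^3/3 - 2*x^2 - 2*cos(2*x)


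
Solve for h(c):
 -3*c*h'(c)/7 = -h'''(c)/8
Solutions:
 h(c) = C1 + Integral(C2*airyai(2*3^(1/3)*7^(2/3)*c/7) + C3*airybi(2*3^(1/3)*7^(2/3)*c/7), c)


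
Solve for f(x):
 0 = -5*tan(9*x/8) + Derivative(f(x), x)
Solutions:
 f(x) = C1 - 40*log(cos(9*x/8))/9


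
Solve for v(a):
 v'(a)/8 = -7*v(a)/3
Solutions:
 v(a) = C1*exp(-56*a/3)


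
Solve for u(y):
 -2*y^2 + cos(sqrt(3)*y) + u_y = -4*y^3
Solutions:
 u(y) = C1 - y^4 + 2*y^3/3 - sqrt(3)*sin(sqrt(3)*y)/3


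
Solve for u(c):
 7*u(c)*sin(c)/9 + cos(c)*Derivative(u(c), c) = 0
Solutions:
 u(c) = C1*cos(c)^(7/9)


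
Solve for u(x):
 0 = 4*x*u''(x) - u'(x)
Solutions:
 u(x) = C1 + C2*x^(5/4)


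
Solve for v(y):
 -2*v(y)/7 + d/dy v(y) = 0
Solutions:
 v(y) = C1*exp(2*y/7)


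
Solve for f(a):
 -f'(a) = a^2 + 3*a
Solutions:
 f(a) = C1 - a^3/3 - 3*a^2/2


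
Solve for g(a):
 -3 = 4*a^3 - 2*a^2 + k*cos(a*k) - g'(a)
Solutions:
 g(a) = C1 + a^4 - 2*a^3/3 + 3*a + sin(a*k)


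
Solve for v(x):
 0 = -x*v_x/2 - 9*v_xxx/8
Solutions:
 v(x) = C1 + Integral(C2*airyai(-2^(2/3)*3^(1/3)*x/3) + C3*airybi(-2^(2/3)*3^(1/3)*x/3), x)


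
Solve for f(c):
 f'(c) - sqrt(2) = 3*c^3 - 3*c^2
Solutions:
 f(c) = C1 + 3*c^4/4 - c^3 + sqrt(2)*c


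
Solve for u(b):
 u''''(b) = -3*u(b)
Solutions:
 u(b) = (C1*sin(sqrt(2)*3^(1/4)*b/2) + C2*cos(sqrt(2)*3^(1/4)*b/2))*exp(-sqrt(2)*3^(1/4)*b/2) + (C3*sin(sqrt(2)*3^(1/4)*b/2) + C4*cos(sqrt(2)*3^(1/4)*b/2))*exp(sqrt(2)*3^(1/4)*b/2)


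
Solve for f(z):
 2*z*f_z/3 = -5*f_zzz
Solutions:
 f(z) = C1 + Integral(C2*airyai(-15^(2/3)*2^(1/3)*z/15) + C3*airybi(-15^(2/3)*2^(1/3)*z/15), z)


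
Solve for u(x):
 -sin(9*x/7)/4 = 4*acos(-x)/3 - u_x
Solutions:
 u(x) = C1 + 4*x*acos(-x)/3 + 4*sqrt(1 - x^2)/3 - 7*cos(9*x/7)/36


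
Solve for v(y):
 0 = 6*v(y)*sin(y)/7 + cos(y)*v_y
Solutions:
 v(y) = C1*cos(y)^(6/7)


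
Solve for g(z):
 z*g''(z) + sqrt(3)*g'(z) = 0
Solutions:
 g(z) = C1 + C2*z^(1 - sqrt(3))


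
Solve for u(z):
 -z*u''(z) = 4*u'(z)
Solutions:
 u(z) = C1 + C2/z^3


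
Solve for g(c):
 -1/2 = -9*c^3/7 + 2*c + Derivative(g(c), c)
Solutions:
 g(c) = C1 + 9*c^4/28 - c^2 - c/2


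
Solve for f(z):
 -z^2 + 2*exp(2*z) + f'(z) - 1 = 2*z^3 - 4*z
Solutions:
 f(z) = C1 + z^4/2 + z^3/3 - 2*z^2 + z - exp(2*z)


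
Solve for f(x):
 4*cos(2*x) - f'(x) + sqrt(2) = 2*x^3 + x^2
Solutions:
 f(x) = C1 - x^4/2 - x^3/3 + sqrt(2)*x + 2*sin(2*x)


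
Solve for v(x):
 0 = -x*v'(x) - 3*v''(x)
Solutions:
 v(x) = C1 + C2*erf(sqrt(6)*x/6)


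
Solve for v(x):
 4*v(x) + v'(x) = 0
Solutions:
 v(x) = C1*exp(-4*x)


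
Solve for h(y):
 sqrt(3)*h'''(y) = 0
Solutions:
 h(y) = C1 + C2*y + C3*y^2


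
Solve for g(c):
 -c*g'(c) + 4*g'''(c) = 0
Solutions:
 g(c) = C1 + Integral(C2*airyai(2^(1/3)*c/2) + C3*airybi(2^(1/3)*c/2), c)


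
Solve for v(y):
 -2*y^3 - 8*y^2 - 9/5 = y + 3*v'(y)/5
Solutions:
 v(y) = C1 - 5*y^4/6 - 40*y^3/9 - 5*y^2/6 - 3*y


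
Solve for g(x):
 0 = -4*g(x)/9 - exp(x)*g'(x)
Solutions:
 g(x) = C1*exp(4*exp(-x)/9)


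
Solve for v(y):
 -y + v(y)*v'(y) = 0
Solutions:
 v(y) = -sqrt(C1 + y^2)
 v(y) = sqrt(C1 + y^2)


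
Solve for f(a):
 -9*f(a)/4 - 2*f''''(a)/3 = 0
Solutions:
 f(a) = (C1*sin(6^(3/4)*a/4) + C2*cos(6^(3/4)*a/4))*exp(-6^(3/4)*a/4) + (C3*sin(6^(3/4)*a/4) + C4*cos(6^(3/4)*a/4))*exp(6^(3/4)*a/4)


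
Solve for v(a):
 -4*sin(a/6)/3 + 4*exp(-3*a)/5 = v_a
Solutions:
 v(a) = C1 + 8*cos(a/6) - 4*exp(-3*a)/15


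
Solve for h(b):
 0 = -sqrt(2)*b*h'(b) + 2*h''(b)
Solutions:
 h(b) = C1 + C2*erfi(2^(1/4)*b/2)


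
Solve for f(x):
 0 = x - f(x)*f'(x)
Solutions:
 f(x) = -sqrt(C1 + x^2)
 f(x) = sqrt(C1 + x^2)


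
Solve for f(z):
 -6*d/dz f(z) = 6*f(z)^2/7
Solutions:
 f(z) = 7/(C1 + z)


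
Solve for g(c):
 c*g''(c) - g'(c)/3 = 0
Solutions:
 g(c) = C1 + C2*c^(4/3)


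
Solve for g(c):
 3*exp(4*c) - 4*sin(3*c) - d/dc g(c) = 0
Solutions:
 g(c) = C1 + 3*exp(4*c)/4 + 4*cos(3*c)/3


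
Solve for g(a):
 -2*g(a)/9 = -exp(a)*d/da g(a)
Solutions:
 g(a) = C1*exp(-2*exp(-a)/9)


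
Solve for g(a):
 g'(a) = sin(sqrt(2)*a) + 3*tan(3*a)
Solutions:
 g(a) = C1 - log(cos(3*a)) - sqrt(2)*cos(sqrt(2)*a)/2


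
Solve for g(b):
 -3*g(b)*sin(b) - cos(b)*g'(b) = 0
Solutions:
 g(b) = C1*cos(b)^3


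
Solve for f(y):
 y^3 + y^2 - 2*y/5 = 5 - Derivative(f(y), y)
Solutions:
 f(y) = C1 - y^4/4 - y^3/3 + y^2/5 + 5*y


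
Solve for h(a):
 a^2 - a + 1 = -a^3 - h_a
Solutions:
 h(a) = C1 - a^4/4 - a^3/3 + a^2/2 - a


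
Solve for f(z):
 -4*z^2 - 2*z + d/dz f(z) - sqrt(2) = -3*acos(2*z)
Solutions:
 f(z) = C1 + 4*z^3/3 + z^2 - 3*z*acos(2*z) + sqrt(2)*z + 3*sqrt(1 - 4*z^2)/2


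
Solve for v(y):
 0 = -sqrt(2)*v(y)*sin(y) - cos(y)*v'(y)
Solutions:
 v(y) = C1*cos(y)^(sqrt(2))


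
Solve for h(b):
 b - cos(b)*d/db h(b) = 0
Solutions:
 h(b) = C1 + Integral(b/cos(b), b)


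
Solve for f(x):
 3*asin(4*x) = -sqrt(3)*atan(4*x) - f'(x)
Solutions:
 f(x) = C1 - 3*x*asin(4*x) - 3*sqrt(1 - 16*x^2)/4 - sqrt(3)*(x*atan(4*x) - log(16*x^2 + 1)/8)


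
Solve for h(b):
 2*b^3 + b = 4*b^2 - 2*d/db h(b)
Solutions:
 h(b) = C1 - b^4/4 + 2*b^3/3 - b^2/4


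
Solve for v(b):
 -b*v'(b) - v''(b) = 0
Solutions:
 v(b) = C1 + C2*erf(sqrt(2)*b/2)


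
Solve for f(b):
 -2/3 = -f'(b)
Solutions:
 f(b) = C1 + 2*b/3


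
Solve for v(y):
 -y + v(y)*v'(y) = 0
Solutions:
 v(y) = -sqrt(C1 + y^2)
 v(y) = sqrt(C1 + y^2)


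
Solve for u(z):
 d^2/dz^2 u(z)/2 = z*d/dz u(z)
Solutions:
 u(z) = C1 + C2*erfi(z)


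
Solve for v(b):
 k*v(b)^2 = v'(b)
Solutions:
 v(b) = -1/(C1 + b*k)


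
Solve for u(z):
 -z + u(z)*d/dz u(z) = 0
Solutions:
 u(z) = -sqrt(C1 + z^2)
 u(z) = sqrt(C1 + z^2)


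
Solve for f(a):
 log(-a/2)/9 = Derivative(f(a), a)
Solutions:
 f(a) = C1 + a*log(-a)/9 + a*(-1 - log(2))/9


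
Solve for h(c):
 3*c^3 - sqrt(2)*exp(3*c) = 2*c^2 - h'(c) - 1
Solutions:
 h(c) = C1 - 3*c^4/4 + 2*c^3/3 - c + sqrt(2)*exp(3*c)/3


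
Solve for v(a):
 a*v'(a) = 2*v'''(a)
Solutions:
 v(a) = C1 + Integral(C2*airyai(2^(2/3)*a/2) + C3*airybi(2^(2/3)*a/2), a)


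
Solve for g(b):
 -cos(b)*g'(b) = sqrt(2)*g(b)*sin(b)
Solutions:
 g(b) = C1*cos(b)^(sqrt(2))


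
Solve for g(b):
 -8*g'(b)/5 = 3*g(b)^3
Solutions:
 g(b) = -2*sqrt(-1/(C1 - 15*b))
 g(b) = 2*sqrt(-1/(C1 - 15*b))


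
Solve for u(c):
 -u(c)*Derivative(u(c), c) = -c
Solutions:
 u(c) = -sqrt(C1 + c^2)
 u(c) = sqrt(C1 + c^2)


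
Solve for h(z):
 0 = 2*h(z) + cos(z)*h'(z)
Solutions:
 h(z) = C1*(sin(z) - 1)/(sin(z) + 1)


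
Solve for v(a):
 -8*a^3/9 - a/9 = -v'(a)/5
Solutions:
 v(a) = C1 + 10*a^4/9 + 5*a^2/18


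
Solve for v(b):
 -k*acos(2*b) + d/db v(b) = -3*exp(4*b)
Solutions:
 v(b) = C1 + k*(b*acos(2*b) - sqrt(1 - 4*b^2)/2) - 3*exp(4*b)/4


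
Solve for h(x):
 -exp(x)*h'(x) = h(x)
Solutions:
 h(x) = C1*exp(exp(-x))


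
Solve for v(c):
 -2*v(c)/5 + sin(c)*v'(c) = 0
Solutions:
 v(c) = C1*(cos(c) - 1)^(1/5)/(cos(c) + 1)^(1/5)


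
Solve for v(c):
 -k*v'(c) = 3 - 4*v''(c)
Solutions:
 v(c) = C1 + C2*exp(c*k/4) - 3*c/k


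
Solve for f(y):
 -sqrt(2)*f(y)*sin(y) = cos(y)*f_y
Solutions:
 f(y) = C1*cos(y)^(sqrt(2))


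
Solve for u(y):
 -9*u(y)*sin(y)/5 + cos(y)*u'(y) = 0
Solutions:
 u(y) = C1/cos(y)^(9/5)


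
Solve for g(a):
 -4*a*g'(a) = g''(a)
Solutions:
 g(a) = C1 + C2*erf(sqrt(2)*a)


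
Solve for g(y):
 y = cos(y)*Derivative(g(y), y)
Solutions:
 g(y) = C1 + Integral(y/cos(y), y)


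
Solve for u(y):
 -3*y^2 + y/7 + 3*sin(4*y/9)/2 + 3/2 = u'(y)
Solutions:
 u(y) = C1 - y^3 + y^2/14 + 3*y/2 - 27*cos(4*y/9)/8


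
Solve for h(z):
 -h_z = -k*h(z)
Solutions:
 h(z) = C1*exp(k*z)


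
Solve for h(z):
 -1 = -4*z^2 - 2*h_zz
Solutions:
 h(z) = C1 + C2*z - z^4/6 + z^2/4


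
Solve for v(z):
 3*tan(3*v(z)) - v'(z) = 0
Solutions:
 v(z) = -asin(C1*exp(9*z))/3 + pi/3
 v(z) = asin(C1*exp(9*z))/3


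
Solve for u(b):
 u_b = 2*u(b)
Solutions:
 u(b) = C1*exp(2*b)


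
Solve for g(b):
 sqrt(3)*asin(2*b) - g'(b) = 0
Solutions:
 g(b) = C1 + sqrt(3)*(b*asin(2*b) + sqrt(1 - 4*b^2)/2)


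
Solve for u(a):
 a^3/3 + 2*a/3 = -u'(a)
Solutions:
 u(a) = C1 - a^4/12 - a^2/3


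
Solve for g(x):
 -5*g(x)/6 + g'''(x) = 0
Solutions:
 g(x) = C3*exp(5^(1/3)*6^(2/3)*x/6) + (C1*sin(2^(2/3)*3^(1/6)*5^(1/3)*x/4) + C2*cos(2^(2/3)*3^(1/6)*5^(1/3)*x/4))*exp(-5^(1/3)*6^(2/3)*x/12)


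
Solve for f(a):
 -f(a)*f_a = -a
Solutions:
 f(a) = -sqrt(C1 + a^2)
 f(a) = sqrt(C1 + a^2)


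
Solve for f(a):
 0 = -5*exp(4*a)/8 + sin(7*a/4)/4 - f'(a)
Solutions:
 f(a) = C1 - 5*exp(4*a)/32 - cos(7*a/4)/7


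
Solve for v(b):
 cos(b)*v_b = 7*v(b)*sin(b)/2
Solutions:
 v(b) = C1/cos(b)^(7/2)


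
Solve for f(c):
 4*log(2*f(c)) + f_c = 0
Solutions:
 Integral(1/(log(_y) + log(2)), (_y, f(c)))/4 = C1 - c


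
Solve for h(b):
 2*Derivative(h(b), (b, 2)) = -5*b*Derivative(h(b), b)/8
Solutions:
 h(b) = C1 + C2*erf(sqrt(10)*b/8)


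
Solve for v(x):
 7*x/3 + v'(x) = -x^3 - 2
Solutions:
 v(x) = C1 - x^4/4 - 7*x^2/6 - 2*x


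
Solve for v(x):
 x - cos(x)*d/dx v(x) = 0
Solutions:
 v(x) = C1 + Integral(x/cos(x), x)


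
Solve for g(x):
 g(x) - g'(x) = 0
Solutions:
 g(x) = C1*exp(x)


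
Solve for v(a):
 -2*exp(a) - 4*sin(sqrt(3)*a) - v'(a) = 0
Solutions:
 v(a) = C1 - 2*exp(a) + 4*sqrt(3)*cos(sqrt(3)*a)/3


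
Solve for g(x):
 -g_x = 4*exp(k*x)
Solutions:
 g(x) = C1 - 4*exp(k*x)/k


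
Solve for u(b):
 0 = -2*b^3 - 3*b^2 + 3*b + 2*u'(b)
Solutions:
 u(b) = C1 + b^4/4 + b^3/2 - 3*b^2/4


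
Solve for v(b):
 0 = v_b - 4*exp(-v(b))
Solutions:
 v(b) = log(C1 + 4*b)


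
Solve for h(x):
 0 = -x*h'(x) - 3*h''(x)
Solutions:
 h(x) = C1 + C2*erf(sqrt(6)*x/6)


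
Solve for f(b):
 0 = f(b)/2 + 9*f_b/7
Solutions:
 f(b) = C1*exp(-7*b/18)


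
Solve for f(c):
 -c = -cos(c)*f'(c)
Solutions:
 f(c) = C1 + Integral(c/cos(c), c)


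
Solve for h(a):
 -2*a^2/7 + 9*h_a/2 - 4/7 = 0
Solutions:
 h(a) = C1 + 4*a^3/189 + 8*a/63


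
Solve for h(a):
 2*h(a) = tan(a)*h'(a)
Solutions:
 h(a) = C1*sin(a)^2


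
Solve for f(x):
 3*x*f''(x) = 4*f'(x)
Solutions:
 f(x) = C1 + C2*x^(7/3)


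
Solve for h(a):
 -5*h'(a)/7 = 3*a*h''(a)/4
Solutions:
 h(a) = C1 + C2*a^(1/21)


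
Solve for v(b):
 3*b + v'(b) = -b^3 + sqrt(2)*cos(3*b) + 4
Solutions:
 v(b) = C1 - b^4/4 - 3*b^2/2 + 4*b + sqrt(2)*sin(3*b)/3


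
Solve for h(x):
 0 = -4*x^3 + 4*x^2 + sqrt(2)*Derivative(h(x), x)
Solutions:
 h(x) = C1 + sqrt(2)*x^4/2 - 2*sqrt(2)*x^3/3


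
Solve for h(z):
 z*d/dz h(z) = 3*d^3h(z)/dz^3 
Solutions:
 h(z) = C1 + Integral(C2*airyai(3^(2/3)*z/3) + C3*airybi(3^(2/3)*z/3), z)


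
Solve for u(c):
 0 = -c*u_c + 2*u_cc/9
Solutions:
 u(c) = C1 + C2*erfi(3*c/2)


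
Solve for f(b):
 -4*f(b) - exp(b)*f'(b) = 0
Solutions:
 f(b) = C1*exp(4*exp(-b))


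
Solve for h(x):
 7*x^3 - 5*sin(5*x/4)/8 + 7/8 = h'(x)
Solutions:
 h(x) = C1 + 7*x^4/4 + 7*x/8 + cos(5*x/4)/2


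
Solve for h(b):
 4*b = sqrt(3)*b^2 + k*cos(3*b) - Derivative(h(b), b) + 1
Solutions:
 h(b) = C1 + sqrt(3)*b^3/3 - 2*b^2 + b + k*sin(3*b)/3


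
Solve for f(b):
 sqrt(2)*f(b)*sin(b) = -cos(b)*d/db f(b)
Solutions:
 f(b) = C1*cos(b)^(sqrt(2))


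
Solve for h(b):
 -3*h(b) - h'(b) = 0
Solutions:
 h(b) = C1*exp(-3*b)


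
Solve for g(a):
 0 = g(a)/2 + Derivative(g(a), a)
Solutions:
 g(a) = C1*exp(-a/2)


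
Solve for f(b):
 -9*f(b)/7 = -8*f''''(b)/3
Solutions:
 f(b) = C1*exp(-3^(3/4)*686^(1/4)*b/14) + C2*exp(3^(3/4)*686^(1/4)*b/14) + C3*sin(3^(3/4)*686^(1/4)*b/14) + C4*cos(3^(3/4)*686^(1/4)*b/14)


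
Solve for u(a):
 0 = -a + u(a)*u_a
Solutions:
 u(a) = -sqrt(C1 + a^2)
 u(a) = sqrt(C1 + a^2)


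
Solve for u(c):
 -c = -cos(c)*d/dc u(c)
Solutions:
 u(c) = C1 + Integral(c/cos(c), c)


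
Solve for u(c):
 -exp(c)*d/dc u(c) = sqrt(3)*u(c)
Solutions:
 u(c) = C1*exp(sqrt(3)*exp(-c))


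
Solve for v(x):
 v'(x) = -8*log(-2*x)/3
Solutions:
 v(x) = C1 - 8*x*log(-x)/3 + 8*x*(1 - log(2))/3


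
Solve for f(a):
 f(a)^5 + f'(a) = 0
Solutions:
 f(a) = -I*(1/(C1 + 4*a))^(1/4)
 f(a) = I*(1/(C1 + 4*a))^(1/4)
 f(a) = -(1/(C1 + 4*a))^(1/4)
 f(a) = (1/(C1 + 4*a))^(1/4)


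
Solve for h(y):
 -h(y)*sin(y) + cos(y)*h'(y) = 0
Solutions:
 h(y) = C1/cos(y)


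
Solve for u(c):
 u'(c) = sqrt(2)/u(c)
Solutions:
 u(c) = -sqrt(C1 + 2*sqrt(2)*c)
 u(c) = sqrt(C1 + 2*sqrt(2)*c)


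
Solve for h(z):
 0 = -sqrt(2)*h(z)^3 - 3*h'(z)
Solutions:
 h(z) = -sqrt(6)*sqrt(-1/(C1 - sqrt(2)*z))/2
 h(z) = sqrt(6)*sqrt(-1/(C1 - sqrt(2)*z))/2


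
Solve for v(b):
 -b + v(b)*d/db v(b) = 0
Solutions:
 v(b) = -sqrt(C1 + b^2)
 v(b) = sqrt(C1 + b^2)


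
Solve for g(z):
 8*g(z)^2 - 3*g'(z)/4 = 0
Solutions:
 g(z) = -3/(C1 + 32*z)


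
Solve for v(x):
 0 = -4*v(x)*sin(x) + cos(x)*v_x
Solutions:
 v(x) = C1/cos(x)^4


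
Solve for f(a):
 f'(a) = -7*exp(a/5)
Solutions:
 f(a) = C1 - 35*exp(a/5)


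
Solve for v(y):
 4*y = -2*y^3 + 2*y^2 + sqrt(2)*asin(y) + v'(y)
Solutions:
 v(y) = C1 + y^4/2 - 2*y^3/3 + 2*y^2 - sqrt(2)*(y*asin(y) + sqrt(1 - y^2))


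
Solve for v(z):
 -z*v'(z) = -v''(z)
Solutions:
 v(z) = C1 + C2*erfi(sqrt(2)*z/2)


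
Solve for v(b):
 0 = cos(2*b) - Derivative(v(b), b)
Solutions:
 v(b) = C1 + sin(2*b)/2


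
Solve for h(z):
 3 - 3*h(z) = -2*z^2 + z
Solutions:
 h(z) = 2*z^2/3 - z/3 + 1


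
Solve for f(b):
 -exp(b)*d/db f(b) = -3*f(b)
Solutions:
 f(b) = C1*exp(-3*exp(-b))


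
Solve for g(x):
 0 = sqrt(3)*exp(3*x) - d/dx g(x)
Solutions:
 g(x) = C1 + sqrt(3)*exp(3*x)/3


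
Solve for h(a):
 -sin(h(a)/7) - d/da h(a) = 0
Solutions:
 a + 7*log(cos(h(a)/7) - 1)/2 - 7*log(cos(h(a)/7) + 1)/2 = C1


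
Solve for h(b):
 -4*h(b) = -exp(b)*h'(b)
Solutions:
 h(b) = C1*exp(-4*exp(-b))


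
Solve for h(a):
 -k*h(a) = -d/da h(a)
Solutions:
 h(a) = C1*exp(a*k)


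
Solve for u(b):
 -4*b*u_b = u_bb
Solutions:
 u(b) = C1 + C2*erf(sqrt(2)*b)


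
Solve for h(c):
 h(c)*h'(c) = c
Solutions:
 h(c) = -sqrt(C1 + c^2)
 h(c) = sqrt(C1 + c^2)


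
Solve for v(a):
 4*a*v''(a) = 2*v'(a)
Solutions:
 v(a) = C1 + C2*a^(3/2)


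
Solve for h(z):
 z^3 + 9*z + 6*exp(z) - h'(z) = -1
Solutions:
 h(z) = C1 + z^4/4 + 9*z^2/2 + z + 6*exp(z)


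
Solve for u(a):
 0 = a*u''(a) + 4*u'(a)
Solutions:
 u(a) = C1 + C2/a^3


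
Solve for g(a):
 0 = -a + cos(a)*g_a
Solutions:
 g(a) = C1 + Integral(a/cos(a), a)


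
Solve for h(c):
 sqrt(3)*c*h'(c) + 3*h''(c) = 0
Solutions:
 h(c) = C1 + C2*erf(sqrt(2)*3^(3/4)*c/6)


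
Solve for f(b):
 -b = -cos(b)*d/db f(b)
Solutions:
 f(b) = C1 + Integral(b/cos(b), b)


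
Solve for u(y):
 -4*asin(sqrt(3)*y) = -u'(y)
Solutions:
 u(y) = C1 + 4*y*asin(sqrt(3)*y) + 4*sqrt(3)*sqrt(1 - 3*y^2)/3


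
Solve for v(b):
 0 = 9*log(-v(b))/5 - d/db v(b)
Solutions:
 -li(-v(b)) = C1 + 9*b/5


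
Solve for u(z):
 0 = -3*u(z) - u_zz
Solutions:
 u(z) = C1*sin(sqrt(3)*z) + C2*cos(sqrt(3)*z)


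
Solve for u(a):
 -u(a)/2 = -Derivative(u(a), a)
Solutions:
 u(a) = C1*exp(a/2)


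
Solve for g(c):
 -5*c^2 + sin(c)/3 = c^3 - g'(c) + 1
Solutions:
 g(c) = C1 + c^4/4 + 5*c^3/3 + c + cos(c)/3


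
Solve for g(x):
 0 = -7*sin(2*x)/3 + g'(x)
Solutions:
 g(x) = C1 - 7*cos(2*x)/6


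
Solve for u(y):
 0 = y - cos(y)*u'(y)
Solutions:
 u(y) = C1 + Integral(y/cos(y), y)


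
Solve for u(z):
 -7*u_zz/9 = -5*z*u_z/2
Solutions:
 u(z) = C1 + C2*erfi(3*sqrt(35)*z/14)


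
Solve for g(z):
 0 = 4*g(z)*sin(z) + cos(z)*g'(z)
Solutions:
 g(z) = C1*cos(z)^4


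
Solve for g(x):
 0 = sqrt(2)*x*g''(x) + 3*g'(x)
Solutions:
 g(x) = C1 + C2*x^(1 - 3*sqrt(2)/2)


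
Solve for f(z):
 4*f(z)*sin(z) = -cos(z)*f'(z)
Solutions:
 f(z) = C1*cos(z)^4


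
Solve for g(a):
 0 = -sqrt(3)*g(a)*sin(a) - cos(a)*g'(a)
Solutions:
 g(a) = C1*cos(a)^(sqrt(3))


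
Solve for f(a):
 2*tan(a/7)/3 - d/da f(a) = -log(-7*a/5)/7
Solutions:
 f(a) = C1 + a*log(-a)/7 - a*log(5)/7 - a/7 + a*log(7)/7 - 14*log(cos(a/7))/3


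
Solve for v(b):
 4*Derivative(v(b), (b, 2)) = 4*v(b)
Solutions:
 v(b) = C1*exp(-b) + C2*exp(b)


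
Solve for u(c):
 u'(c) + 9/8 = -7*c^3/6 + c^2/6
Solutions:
 u(c) = C1 - 7*c^4/24 + c^3/18 - 9*c/8


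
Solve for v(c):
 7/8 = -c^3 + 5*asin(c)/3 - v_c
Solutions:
 v(c) = C1 - c^4/4 + 5*c*asin(c)/3 - 7*c/8 + 5*sqrt(1 - c^2)/3


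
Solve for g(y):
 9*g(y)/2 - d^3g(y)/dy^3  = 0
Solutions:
 g(y) = C3*exp(6^(2/3)*y/2) + (C1*sin(3*2^(2/3)*3^(1/6)*y/4) + C2*cos(3*2^(2/3)*3^(1/6)*y/4))*exp(-6^(2/3)*y/4)


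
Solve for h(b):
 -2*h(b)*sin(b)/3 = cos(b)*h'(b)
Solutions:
 h(b) = C1*cos(b)^(2/3)


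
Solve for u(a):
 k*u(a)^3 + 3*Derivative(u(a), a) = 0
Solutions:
 u(a) = -sqrt(6)*sqrt(-1/(C1 - a*k))/2
 u(a) = sqrt(6)*sqrt(-1/(C1 - a*k))/2


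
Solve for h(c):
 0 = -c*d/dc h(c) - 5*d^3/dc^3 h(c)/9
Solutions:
 h(c) = C1 + Integral(C2*airyai(-15^(2/3)*c/5) + C3*airybi(-15^(2/3)*c/5), c)


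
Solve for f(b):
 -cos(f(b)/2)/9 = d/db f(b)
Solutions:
 b/9 - log(sin(f(b)/2) - 1) + log(sin(f(b)/2) + 1) = C1


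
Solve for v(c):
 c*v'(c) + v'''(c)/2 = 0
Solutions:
 v(c) = C1 + Integral(C2*airyai(-2^(1/3)*c) + C3*airybi(-2^(1/3)*c), c)


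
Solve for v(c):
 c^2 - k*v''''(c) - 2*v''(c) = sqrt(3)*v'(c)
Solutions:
 v(c) = C1 + C2*exp(2^(1/3)*c*(2^(1/3)*sqrt(3)*(sqrt((81 + 32/k)/k^2) + 9/k)^(1/3)/12 - 2^(1/3)*I*(sqrt((81 + 32/k)/k^2) + 9/k)^(1/3)/4 + 4/(k*(-sqrt(3) + 3*I)*(sqrt((81 + 32/k)/k^2) + 9/k)^(1/3)))) + C3*exp(2^(1/3)*c*(2^(1/3)*sqrt(3)*(sqrt((81 + 32/k)/k^2) + 9/k)^(1/3)/12 + 2^(1/3)*I*(sqrt((81 + 32/k)/k^2) + 9/k)^(1/3)/4 - 4/(k*(sqrt(3) + 3*I)*(sqrt((81 + 32/k)/k^2) + 9/k)^(1/3)))) + C4*exp(2^(1/3)*sqrt(3)*c*(-2^(1/3)*(sqrt((81 + 32/k)/k^2) + 9/k)^(1/3) + 4/(k*(sqrt((81 + 32/k)/k^2) + 9/k)^(1/3)))/6) + sqrt(3)*c^3/9 - 2*c^2/3 + 8*sqrt(3)*c/9


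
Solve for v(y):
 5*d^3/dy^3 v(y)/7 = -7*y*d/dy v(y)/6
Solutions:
 v(y) = C1 + Integral(C2*airyai(-210^(2/3)*y/30) + C3*airybi(-210^(2/3)*y/30), y)


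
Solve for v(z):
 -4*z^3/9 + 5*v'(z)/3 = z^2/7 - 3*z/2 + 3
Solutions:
 v(z) = C1 + z^4/15 + z^3/35 - 9*z^2/20 + 9*z/5


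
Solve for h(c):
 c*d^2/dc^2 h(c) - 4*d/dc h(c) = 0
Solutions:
 h(c) = C1 + C2*c^5


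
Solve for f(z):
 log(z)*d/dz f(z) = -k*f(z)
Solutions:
 f(z) = C1*exp(-k*li(z))


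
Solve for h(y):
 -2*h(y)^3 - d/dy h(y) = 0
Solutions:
 h(y) = -sqrt(2)*sqrt(-1/(C1 - 2*y))/2
 h(y) = sqrt(2)*sqrt(-1/(C1 - 2*y))/2


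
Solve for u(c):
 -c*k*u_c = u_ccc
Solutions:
 u(c) = C1 + Integral(C2*airyai(c*(-k)^(1/3)) + C3*airybi(c*(-k)^(1/3)), c)


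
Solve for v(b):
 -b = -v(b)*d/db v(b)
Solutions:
 v(b) = -sqrt(C1 + b^2)
 v(b) = sqrt(C1 + b^2)


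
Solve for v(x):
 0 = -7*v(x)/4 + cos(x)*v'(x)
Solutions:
 v(x) = C1*(sin(x) + 1)^(7/8)/(sin(x) - 1)^(7/8)


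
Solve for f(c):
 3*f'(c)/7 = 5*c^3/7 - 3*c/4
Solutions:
 f(c) = C1 + 5*c^4/12 - 7*c^2/8


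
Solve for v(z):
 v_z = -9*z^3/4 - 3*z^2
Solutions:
 v(z) = C1 - 9*z^4/16 - z^3


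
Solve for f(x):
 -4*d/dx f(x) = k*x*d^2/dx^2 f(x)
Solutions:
 f(x) = C1 + x^(((re(k) - 4)*re(k) + im(k)^2)/(re(k)^2 + im(k)^2))*(C2*sin(4*log(x)*Abs(im(k))/(re(k)^2 + im(k)^2)) + C3*cos(4*log(x)*im(k)/(re(k)^2 + im(k)^2)))


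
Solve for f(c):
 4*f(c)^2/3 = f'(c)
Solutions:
 f(c) = -3/(C1 + 4*c)


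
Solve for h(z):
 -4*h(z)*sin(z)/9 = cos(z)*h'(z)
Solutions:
 h(z) = C1*cos(z)^(4/9)


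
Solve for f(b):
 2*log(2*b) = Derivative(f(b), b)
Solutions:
 f(b) = C1 + 2*b*log(b) - 2*b + b*log(4)


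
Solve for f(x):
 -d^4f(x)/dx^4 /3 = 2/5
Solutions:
 f(x) = C1 + C2*x + C3*x^2 + C4*x^3 - x^4/20


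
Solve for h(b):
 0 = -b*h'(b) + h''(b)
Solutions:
 h(b) = C1 + C2*erfi(sqrt(2)*b/2)


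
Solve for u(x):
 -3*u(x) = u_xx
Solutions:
 u(x) = C1*sin(sqrt(3)*x) + C2*cos(sqrt(3)*x)


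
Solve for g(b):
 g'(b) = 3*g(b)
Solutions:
 g(b) = C1*exp(3*b)


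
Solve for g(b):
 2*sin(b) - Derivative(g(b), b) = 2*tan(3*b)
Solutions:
 g(b) = C1 + 2*log(cos(3*b))/3 - 2*cos(b)


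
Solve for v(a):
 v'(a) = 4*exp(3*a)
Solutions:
 v(a) = C1 + 4*exp(3*a)/3


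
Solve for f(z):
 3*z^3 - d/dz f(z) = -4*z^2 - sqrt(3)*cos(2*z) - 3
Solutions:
 f(z) = C1 + 3*z^4/4 + 4*z^3/3 + 3*z + sqrt(3)*sin(2*z)/2


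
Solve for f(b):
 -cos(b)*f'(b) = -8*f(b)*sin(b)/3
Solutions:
 f(b) = C1/cos(b)^(8/3)


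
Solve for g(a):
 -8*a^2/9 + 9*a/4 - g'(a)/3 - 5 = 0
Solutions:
 g(a) = C1 - 8*a^3/9 + 27*a^2/8 - 15*a


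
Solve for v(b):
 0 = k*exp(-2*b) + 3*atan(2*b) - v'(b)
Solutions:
 v(b) = C1 + 3*b*atan(2*b) - k*exp(-2*b)/2 - 3*log(b^2 + 1/4)/4


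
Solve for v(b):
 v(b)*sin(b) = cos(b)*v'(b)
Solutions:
 v(b) = C1/cos(b)


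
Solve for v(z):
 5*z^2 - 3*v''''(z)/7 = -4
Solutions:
 v(z) = C1 + C2*z + C3*z^2 + C4*z^3 + 7*z^6/216 + 7*z^4/18


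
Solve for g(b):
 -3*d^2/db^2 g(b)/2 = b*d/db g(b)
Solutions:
 g(b) = C1 + C2*erf(sqrt(3)*b/3)


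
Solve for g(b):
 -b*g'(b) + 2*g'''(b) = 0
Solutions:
 g(b) = C1 + Integral(C2*airyai(2^(2/3)*b/2) + C3*airybi(2^(2/3)*b/2), b)
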